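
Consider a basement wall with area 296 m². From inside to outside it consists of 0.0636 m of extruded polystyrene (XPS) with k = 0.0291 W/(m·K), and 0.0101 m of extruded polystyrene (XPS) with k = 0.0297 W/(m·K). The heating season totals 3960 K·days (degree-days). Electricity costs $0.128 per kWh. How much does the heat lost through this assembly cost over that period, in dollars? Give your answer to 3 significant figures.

1430 dollars

0.0636/0.0291 = 2.186
0.0101/0.0297 = 0.3401
R_total = 2.186 + 0.3401 = 2.526 m²·K/W
E = A × HDD × 24 / R / 1000 = 296 × 3960 × 24 / 2.526 / 1000 = 11140 kWh
Cost = 11140 × 0.128 = $1426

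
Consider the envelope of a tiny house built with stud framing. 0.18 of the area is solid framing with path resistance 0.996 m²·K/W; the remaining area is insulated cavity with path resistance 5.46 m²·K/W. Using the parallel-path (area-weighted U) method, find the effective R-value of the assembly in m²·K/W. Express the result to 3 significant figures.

3.02 m²·K/W

U_eff = 0.82/5.46 + 0.18/0.996 = 0.1502 + 0.1807 = 0.3309
R_eff = 1/U_eff = 3.022 m²·K/W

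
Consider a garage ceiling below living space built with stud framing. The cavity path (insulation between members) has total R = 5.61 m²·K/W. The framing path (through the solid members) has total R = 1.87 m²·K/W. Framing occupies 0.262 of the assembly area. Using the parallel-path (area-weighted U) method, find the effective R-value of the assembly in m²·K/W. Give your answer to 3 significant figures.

3.68 m²·K/W

U_eff = 0.738/5.61 + 0.262/1.87 = 0.1316 + 0.1401 = 0.2717
R_eff = 1/U_eff = 3.681 m²·K/W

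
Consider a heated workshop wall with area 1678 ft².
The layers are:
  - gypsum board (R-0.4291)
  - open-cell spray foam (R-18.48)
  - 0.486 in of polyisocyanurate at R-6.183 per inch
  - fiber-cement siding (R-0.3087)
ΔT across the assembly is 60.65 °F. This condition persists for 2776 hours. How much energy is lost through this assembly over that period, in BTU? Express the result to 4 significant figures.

0.486 × 6.183 = 3.0049
R_total = 0.4291 + 18.48 + 3.0049 + 0.3087 = 22.223 ft²·°F·h/BTU
Q = 1678 × 60.65 / 22.223 = 4579.6 BTU/h
E = 4579.6 × 2776 = 12713000 BTU

12710000 BTU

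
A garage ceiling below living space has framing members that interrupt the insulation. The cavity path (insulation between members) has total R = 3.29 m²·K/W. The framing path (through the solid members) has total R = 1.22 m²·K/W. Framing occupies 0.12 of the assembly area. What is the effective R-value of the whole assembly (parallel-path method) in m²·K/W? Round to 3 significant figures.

U_eff = 0.88/3.29 + 0.12/1.22 = 0.2675 + 0.09836 = 0.3658
R_eff = 1/U_eff = 2.733 m²·K/W

2.73 m²·K/W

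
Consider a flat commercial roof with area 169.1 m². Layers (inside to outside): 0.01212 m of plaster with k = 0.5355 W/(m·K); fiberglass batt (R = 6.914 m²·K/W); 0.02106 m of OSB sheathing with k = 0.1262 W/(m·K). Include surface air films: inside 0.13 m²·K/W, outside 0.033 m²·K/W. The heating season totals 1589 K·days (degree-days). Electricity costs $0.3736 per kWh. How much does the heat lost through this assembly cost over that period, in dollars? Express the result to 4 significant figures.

331.6 dollars

0.01212/0.5355 = 0.022633
0.02106/0.1262 = 0.16688
R_total = 0.13 + 0.022633 + 6.914 + 0.16688 + 0.033 = 7.2665 m²·K/W
E = A × HDD × 24 / R / 1000 = 169.1 × 1589 × 24 / 7.2665 / 1000 = 887.47 kWh
Cost = 887.47 × 0.3736 = $331.56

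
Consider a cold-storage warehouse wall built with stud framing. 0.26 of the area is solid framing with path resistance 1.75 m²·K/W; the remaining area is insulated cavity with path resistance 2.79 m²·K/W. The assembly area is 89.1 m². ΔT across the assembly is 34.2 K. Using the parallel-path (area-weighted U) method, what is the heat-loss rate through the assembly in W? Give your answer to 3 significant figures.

U_eff = 0.74/2.79 + 0.26/1.75 = 0.2652 + 0.1486 = 0.4138
R_eff = 1/U_eff = 2.417 m²·K/W
Q = 89.1 × 34.2 / 2.417 = 1261 W

1260 W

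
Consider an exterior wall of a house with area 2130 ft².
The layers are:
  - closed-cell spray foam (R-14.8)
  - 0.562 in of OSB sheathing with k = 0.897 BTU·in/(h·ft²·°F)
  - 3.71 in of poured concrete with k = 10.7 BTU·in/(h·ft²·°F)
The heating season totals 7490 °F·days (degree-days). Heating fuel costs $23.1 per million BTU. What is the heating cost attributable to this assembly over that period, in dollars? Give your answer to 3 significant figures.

0.562/0.897 = 0.6265
3.71/10.7 = 0.3467
R_total = 14.8 + 0.6265 + 0.3467 = 15.77 ft²·°F·h/BTU
E = A × HDD × 24 / R = 2130 × 7490 × 24 / 15.77 = 24270000 BTU
Cost = 24270000/10⁶ × 23.1 = $560.7

561 dollars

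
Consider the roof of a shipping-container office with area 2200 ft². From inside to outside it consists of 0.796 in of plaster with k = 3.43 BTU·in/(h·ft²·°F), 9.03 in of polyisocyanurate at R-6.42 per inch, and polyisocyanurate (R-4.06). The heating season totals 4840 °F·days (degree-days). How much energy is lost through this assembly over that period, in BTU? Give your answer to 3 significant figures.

0.796/3.43 = 0.2321
9.03 × 6.42 = 57.97
R_total = 0.2321 + 57.97 + 4.06 = 62.26 ft²·°F·h/BTU
E = A × HDD × 24 / R = 2200 × 4840 × 24 / 62.26 = 4104000 BTU

4100000 BTU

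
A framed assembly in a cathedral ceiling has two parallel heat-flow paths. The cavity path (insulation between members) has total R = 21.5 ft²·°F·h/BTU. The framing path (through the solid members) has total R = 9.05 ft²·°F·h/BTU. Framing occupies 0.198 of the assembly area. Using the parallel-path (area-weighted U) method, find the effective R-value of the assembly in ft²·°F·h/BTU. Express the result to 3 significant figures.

U_eff = 0.802/21.5 + 0.198/9.05 = 0.0373 + 0.02188 = 0.05918
R_eff = 1/U_eff = 16.9 ft²·°F·h/BTU

16.9 ft²·°F·h/BTU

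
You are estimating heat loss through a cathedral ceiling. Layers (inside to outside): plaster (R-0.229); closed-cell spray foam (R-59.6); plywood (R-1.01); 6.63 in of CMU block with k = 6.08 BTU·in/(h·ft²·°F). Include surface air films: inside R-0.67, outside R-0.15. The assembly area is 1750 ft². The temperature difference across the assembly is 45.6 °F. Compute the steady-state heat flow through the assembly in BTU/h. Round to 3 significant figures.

6.63/6.08 = 1.09
R_total = 0.67 + 0.229 + 59.6 + 1.01 + 1.09 + 0.15 = 62.75 ft²·°F·h/BTU
Q = A·ΔT/R = 1750 × 45.6 / 62.75 = 1272 BTU/h

1270 BTU/h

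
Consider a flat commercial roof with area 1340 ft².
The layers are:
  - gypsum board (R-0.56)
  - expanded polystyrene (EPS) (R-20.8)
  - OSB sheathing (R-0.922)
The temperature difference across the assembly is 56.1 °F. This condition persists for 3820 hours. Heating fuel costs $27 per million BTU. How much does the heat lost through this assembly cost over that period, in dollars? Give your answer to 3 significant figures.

R_total = 0.56 + 20.8 + 0.922 = 22.28 ft²·°F·h/BTU
Q = 1340 × 56.1 / 22.28 = 3374 BTU/h
E = 3374 × 3820 = 12890000 BTU
Cost = 12890000/10⁶ × 27 = $348

348 dollars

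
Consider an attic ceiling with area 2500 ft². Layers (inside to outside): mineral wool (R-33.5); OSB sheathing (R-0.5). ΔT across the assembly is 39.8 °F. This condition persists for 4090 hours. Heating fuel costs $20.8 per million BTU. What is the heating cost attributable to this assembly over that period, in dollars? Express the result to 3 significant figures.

R_total = 33.5 + 0.5 = 34 ft²·°F·h/BTU
Q = 2500 × 39.8 / 34 = 2926 BTU/h
E = 2926 × 4090 = 11970000 BTU
Cost = 11970000/10⁶ × 20.8 = $249

249 dollars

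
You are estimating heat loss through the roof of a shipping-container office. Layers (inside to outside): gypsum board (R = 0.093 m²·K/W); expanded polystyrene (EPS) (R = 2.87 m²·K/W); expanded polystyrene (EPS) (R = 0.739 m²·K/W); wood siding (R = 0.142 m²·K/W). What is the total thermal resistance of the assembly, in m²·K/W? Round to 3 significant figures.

R_total = 0.093 + 2.87 + 0.739 + 0.142 = 3.844 m²·K/W

3.84 m²·K/W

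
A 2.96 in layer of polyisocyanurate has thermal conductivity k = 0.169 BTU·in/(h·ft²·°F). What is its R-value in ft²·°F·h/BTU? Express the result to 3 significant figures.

17.5 ft²·°F·h/BTU

R = L/k = 2.96/0.169 = 17.51 ft²·°F·h/BTU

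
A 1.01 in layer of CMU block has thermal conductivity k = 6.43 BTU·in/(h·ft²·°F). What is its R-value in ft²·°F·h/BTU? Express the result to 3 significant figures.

0.157 ft²·°F·h/BTU

R = L/k = 1.01/6.43 = 0.1571 ft²·°F·h/BTU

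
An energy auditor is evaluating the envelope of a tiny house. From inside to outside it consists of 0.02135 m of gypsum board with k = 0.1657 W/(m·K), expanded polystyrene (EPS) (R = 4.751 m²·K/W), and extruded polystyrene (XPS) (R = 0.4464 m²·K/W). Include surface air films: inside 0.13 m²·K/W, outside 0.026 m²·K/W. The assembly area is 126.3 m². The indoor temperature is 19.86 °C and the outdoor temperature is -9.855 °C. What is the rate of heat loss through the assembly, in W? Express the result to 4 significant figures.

0.02135/0.1657 = 0.12885
R_total = 0.13 + 0.12885 + 4.751 + 0.4464 + 0.026 = 5.4822 m²·K/W
Q = A·ΔT/R = 126.3 × (19.86 − (-9.855)) / 5.4822 = 684.57 W

684.6 W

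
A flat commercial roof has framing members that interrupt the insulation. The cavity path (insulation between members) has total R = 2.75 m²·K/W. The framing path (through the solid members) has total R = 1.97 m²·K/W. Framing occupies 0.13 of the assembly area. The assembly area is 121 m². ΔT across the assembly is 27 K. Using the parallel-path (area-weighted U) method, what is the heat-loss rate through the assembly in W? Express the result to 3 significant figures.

1250 W

U_eff = 0.87/2.75 + 0.13/1.97 = 0.3164 + 0.06599 = 0.3824
R_eff = 1/U_eff = 2.615 m²·K/W
Q = 121 × 27 / 2.615 = 1249 W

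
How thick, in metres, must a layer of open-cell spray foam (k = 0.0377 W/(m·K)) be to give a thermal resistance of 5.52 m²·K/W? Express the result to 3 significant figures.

L = R·k = 5.52 × 0.0377 = 0.2081 m

0.208 m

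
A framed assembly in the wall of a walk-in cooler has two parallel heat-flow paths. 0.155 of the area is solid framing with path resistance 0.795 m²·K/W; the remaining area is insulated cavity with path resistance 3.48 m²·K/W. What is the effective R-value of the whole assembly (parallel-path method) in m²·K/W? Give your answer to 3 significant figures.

U_eff = 0.845/3.48 + 0.155/0.795 = 0.2428 + 0.195 = 0.4378
R_eff = 1/U_eff = 2.284 m²·K/W

2.28 m²·K/W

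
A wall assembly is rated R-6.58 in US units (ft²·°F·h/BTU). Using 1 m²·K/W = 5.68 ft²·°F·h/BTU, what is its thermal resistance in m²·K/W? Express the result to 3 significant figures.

1.16 m²·K/W

R_SI = 6.58/5.68 = 1.158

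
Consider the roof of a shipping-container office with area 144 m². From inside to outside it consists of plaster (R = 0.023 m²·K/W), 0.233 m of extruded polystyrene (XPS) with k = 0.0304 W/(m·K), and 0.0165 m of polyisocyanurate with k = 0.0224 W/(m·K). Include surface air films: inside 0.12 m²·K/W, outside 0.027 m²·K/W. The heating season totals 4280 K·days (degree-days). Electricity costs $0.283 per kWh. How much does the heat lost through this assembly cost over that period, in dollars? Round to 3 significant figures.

488 dollars

0.233/0.0304 = 7.664
0.0165/0.0224 = 0.7366
R_total = 0.12 + 0.023 + 7.664 + 0.7366 + 0.027 = 8.571 m²·K/W
E = A × HDD × 24 / R / 1000 = 144 × 4280 × 24 / 8.571 / 1000 = 1726 kWh
Cost = 1726 × 0.283 = $488.4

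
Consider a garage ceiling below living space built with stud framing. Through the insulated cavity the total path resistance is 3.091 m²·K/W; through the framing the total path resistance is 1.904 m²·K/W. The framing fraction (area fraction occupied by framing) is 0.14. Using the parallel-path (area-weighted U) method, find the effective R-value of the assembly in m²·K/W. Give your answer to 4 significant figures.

U_eff = 0.86/3.091 + 0.14/1.904 = 0.27823 + 0.073529 = 0.35176
R_eff = 1/U_eff = 2.8429 m²·K/W

2.843 m²·K/W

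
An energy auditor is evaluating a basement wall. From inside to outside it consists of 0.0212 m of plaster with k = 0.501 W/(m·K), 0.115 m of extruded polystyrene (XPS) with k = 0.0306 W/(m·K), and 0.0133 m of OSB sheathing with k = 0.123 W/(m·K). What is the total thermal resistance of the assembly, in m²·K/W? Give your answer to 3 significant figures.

3.91 m²·K/W

0.0212/0.501 = 0.04232
0.115/0.0306 = 3.758
0.0133/0.123 = 0.1081
R_total = 0.04232 + 3.758 + 0.1081 = 3.909 m²·K/W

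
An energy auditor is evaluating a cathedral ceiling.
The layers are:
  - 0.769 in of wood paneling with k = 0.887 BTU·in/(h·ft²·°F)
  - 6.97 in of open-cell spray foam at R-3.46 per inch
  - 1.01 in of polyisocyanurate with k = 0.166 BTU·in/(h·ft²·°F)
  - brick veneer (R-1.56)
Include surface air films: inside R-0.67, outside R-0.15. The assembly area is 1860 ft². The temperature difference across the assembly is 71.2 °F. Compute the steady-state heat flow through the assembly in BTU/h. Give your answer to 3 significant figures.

0.769/0.887 = 0.867
6.97 × 3.46 = 24.12
1.01/0.166 = 6.084
R_total = 0.67 + 0.867 + 24.12 + 6.084 + 1.56 + 0.15 = 33.45 ft²·°F·h/BTU
Q = A·ΔT/R = 1860 × 71.2 / 33.45 = 3959 BTU/h

3960 BTU/h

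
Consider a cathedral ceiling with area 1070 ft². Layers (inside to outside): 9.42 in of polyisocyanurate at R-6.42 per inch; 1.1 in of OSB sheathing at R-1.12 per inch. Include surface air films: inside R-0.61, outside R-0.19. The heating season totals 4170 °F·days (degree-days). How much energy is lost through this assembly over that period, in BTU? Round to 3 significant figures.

9.42 × 6.42 = 60.48
1.1 × 1.12 = 1.232
R_total = 0.61 + 60.48 + 1.232 + 0.19 = 62.51 ft²·°F·h/BTU
E = A × HDD × 24 / R = 1070 × 4170 × 24 / 62.51 = 1713000 BTU

1710000 BTU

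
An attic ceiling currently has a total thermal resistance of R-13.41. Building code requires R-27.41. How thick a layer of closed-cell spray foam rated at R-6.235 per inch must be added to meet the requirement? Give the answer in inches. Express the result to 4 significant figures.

ΔR = 27.41 − 13.41 = 14 ft²·°F·h/BTU
L = ΔR / (R/in) = 14/6.235 = 2.2454 in

2.245 in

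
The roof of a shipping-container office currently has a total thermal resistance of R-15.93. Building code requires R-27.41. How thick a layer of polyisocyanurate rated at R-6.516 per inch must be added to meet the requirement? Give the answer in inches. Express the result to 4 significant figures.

1.762 in

ΔR = 27.41 − 15.93 = 11.48 ft²·°F·h/BTU
L = ΔR / (R/in) = 11.48/6.516 = 1.7618 in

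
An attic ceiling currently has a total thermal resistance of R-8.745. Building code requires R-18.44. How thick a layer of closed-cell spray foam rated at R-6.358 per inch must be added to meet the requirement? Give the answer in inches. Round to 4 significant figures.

ΔR = 18.44 − 8.745 = 9.695 ft²·°F·h/BTU
L = ΔR / (R/in) = 9.695/6.358 = 1.5249 in

1.525 in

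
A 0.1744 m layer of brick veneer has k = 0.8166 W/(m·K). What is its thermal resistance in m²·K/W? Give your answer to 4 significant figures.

R = L/k = 0.1744/0.8166 = 0.21357 m²·K/W

0.2136 m²·K/W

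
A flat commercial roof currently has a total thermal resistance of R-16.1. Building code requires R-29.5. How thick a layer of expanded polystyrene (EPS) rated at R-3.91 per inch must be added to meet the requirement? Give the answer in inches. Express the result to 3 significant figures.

ΔR = 29.5 − 16.1 = 13.4 ft²·°F·h/BTU
L = ΔR / (R/in) = 13.4/3.91 = 3.427 in

3.43 in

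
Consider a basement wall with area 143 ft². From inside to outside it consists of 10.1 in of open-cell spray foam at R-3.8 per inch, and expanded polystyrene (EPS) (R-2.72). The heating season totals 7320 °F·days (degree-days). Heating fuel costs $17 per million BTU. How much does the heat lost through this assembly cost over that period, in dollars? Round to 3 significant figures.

10.4 dollars

10.1 × 3.8 = 38.38
R_total = 38.38 + 2.72 = 41.1 ft²·°F·h/BTU
E = A × HDD × 24 / R = 143 × 7320 × 24 / 41.1 = 611200 BTU
Cost = 611200/10⁶ × 17 = $10.39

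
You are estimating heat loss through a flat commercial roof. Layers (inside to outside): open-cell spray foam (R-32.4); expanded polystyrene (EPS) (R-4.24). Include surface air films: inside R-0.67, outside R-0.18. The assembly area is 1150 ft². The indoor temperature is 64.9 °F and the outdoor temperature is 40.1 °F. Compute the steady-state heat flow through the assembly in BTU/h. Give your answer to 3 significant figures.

761 BTU/h

R_total = 0.67 + 32.4 + 4.24 + 0.18 = 37.49 ft²·°F·h/BTU
Q = A·ΔT/R = 1150 × (64.9 − 40.1) / 37.49 = 760.7 BTU/h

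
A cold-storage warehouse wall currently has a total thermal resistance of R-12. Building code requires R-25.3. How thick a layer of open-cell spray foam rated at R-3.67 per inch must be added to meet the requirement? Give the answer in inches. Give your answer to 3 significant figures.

3.62 in

ΔR = 25.3 − 12 = 13.3 ft²·°F·h/BTU
L = ΔR / (R/in) = 13.3/3.67 = 3.624 in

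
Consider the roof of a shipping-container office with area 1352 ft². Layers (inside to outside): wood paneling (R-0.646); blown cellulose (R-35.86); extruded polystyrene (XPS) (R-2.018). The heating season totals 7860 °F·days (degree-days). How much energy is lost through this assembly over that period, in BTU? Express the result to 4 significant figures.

R_total = 0.646 + 35.86 + 2.018 = 38.524 ft²·°F·h/BTU
E = A × HDD × 24 / R = 1352 × 7860 × 24 / 38.524 = 6620300 BTU

6620000 BTU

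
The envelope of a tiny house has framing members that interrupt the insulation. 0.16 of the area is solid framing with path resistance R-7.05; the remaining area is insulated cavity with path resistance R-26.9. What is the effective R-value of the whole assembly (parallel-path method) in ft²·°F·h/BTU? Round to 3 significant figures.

U_eff = 0.84/26.9 + 0.16/7.05 = 0.03123 + 0.0227 = 0.05392
R_eff = 1/U_eff = 18.55 ft²·°F·h/BTU

18.5 ft²·°F·h/BTU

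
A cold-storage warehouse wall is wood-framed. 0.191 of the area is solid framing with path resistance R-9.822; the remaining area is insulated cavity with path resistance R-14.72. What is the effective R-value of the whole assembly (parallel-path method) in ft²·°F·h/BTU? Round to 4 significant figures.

U_eff = 0.809/14.72 + 0.191/9.822 = 0.054959 + 0.019446 = 0.074405
R_eff = 1/U_eff = 13.44 ft²·°F·h/BTU

13.44 ft²·°F·h/BTU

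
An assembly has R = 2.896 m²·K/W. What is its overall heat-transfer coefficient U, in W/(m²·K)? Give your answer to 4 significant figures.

0.3453 W/(m²·K)

U = 1/R = 1/2.896 = 0.3453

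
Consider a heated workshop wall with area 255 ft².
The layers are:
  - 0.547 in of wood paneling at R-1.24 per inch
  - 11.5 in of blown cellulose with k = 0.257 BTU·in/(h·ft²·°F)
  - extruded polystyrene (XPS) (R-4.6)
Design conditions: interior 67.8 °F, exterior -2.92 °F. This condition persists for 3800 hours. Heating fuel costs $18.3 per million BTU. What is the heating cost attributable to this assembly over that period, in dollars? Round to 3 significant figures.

0.547 × 1.24 = 0.6783
11.5/0.257 = 44.75
R_total = 0.6783 + 44.75 + 4.6 = 50.03 ft²·°F·h/BTU
Q = 255 × (67.8 − (-2.92)) / 50.03 = 360.5 BTU/h
E = 360.5 × 3800 = 1370000 BTU
Cost = 1370000/10⁶ × 18.3 = $25.07

25.1 dollars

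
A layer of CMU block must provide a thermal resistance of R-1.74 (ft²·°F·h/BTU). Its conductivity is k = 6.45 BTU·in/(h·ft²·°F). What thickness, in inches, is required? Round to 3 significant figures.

11.2 in

L = R × k = 1.74 × 6.45 = 11.22 in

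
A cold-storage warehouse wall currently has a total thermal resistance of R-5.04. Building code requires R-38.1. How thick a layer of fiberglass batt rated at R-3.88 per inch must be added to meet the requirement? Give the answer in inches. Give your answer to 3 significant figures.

ΔR = 38.1 − 5.04 = 33.06 ft²·°F·h/BTU
L = ΔR / (R/in) = 33.06/3.88 = 8.521 in

8.52 in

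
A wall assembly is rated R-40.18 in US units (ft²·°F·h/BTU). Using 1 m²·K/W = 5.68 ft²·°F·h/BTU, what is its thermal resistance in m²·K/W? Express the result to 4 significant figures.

R_SI = 40.18/5.68 = 7.0739

7.074 m²·K/W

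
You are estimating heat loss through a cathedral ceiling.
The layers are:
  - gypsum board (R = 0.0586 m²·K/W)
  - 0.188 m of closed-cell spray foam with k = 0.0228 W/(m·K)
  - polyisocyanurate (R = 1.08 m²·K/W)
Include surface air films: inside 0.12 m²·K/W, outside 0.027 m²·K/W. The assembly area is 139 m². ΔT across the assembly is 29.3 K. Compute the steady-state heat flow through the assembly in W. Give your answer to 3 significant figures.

427 W

0.188/0.0228 = 8.246
R_total = 0.12 + 0.0586 + 8.246 + 1.08 + 0.027 = 9.531 m²·K/W
Q = A·ΔT/R = 139 × 29.3 / 9.531 = 427.3 W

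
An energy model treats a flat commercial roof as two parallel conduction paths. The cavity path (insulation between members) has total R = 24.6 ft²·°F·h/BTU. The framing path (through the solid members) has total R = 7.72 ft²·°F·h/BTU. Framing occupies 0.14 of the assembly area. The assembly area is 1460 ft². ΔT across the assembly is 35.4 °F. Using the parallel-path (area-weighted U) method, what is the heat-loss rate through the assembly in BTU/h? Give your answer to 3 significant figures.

2740 BTU/h

U_eff = 0.86/24.6 + 0.14/7.72 = 0.03496 + 0.01813 = 0.05309
R_eff = 1/U_eff = 18.83 ft²·°F·h/BTU
Q = 1460 × 35.4 / 18.83 = 2744 BTU/h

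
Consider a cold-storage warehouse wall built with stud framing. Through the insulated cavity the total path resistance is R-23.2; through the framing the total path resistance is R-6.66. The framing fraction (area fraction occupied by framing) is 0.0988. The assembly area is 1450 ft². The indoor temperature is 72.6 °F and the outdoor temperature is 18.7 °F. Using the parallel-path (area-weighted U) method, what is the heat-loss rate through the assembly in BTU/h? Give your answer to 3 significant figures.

4200 BTU/h

U_eff = 0.9012/23.2 + 0.0988/6.66 = 0.03884 + 0.01483 = 0.05368
R_eff = 1/U_eff = 18.63 ft²·°F·h/BTU
Q = 1450 × (72.6 − 18.7) / 18.63 = 4195 BTU/h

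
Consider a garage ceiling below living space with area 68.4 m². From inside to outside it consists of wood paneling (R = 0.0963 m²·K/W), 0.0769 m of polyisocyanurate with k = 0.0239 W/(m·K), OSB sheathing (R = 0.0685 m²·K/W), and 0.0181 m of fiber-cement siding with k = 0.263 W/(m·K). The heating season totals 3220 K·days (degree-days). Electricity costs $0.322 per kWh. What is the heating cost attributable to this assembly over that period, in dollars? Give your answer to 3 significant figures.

493 dollars

0.0769/0.0239 = 3.218
0.0181/0.263 = 0.06882
R_total = 0.0963 + 3.218 + 0.0685 + 0.06882 = 3.451 m²·K/W
E = A × HDD × 24 / R / 1000 = 68.4 × 3220 × 24 / 3.451 / 1000 = 1532 kWh
Cost = 1532 × 0.322 = $493.2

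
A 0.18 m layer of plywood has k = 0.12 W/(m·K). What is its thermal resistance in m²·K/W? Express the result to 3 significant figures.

1.50 m²·K/W

R = L/k = 0.18/0.12 = 1.5 m²·K/W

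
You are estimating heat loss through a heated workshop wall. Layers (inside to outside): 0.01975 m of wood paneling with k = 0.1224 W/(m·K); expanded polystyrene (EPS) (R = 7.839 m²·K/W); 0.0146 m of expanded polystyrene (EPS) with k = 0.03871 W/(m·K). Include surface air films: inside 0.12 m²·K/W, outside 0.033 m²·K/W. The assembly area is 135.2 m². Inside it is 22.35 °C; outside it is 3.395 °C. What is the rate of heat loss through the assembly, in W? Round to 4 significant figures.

300.4 W

0.01975/0.1224 = 0.16136
0.0146/0.03871 = 0.37716
R_total = 0.12 + 0.16136 + 7.839 + 0.37716 + 0.033 = 8.5305 m²·K/W
Q = A·ΔT/R = 135.2 × (22.35 − 3.395) / 8.5305 = 300.42 W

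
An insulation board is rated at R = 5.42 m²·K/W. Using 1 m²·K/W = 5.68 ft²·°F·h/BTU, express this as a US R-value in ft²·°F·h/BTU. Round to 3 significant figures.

30.8 ft²·°F·h/BTU

R_US = 5.42 × 5.68 = 30.79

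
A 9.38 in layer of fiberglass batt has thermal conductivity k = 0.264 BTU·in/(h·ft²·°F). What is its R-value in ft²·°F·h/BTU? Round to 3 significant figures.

35.5 ft²·°F·h/BTU

R = L/k = 9.38/0.264 = 35.53 ft²·°F·h/BTU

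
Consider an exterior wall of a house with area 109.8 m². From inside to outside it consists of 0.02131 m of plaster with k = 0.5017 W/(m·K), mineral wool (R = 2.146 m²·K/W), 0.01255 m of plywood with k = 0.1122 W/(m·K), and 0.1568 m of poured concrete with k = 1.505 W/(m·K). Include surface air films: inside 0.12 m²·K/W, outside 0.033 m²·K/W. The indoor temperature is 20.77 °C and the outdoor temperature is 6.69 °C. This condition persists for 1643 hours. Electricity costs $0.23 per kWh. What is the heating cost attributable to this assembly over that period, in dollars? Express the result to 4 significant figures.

0.02131/0.5017 = 0.042476
0.01255/0.1122 = 0.11185
0.1568/1.505 = 0.10419
R_total = 0.12 + 0.042476 + 2.146 + 0.11185 + 0.10419 + 0.033 = 2.5575 m²·K/W
Q = 109.8 × (20.77 − 6.69) / 2.5575 = 604.49 W
E = 604.49 W × 1643 h / 1000 = 993.17 kWh
Cost = 993.17 × 0.23 = $228.43

228.4 dollars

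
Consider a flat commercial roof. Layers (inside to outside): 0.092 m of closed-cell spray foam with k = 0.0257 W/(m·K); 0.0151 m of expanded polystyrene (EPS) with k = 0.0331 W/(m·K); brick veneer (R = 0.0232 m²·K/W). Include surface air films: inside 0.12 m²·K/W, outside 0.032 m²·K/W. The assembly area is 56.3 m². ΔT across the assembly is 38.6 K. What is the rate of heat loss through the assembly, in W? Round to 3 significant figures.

516 W

0.092/0.0257 = 3.58
0.0151/0.0331 = 0.4562
R_total = 0.12 + 3.58 + 0.4562 + 0.0232 + 0.032 = 4.211 m²·K/W
Q = A·ΔT/R = 56.3 × 38.6 / 4.211 = 516.1 W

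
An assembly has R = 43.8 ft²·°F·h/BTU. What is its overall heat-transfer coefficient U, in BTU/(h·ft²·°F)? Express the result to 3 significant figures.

0.0228 BTU/(h·ft²·°F)

U = 1/R = 1/43.8 = 0.02283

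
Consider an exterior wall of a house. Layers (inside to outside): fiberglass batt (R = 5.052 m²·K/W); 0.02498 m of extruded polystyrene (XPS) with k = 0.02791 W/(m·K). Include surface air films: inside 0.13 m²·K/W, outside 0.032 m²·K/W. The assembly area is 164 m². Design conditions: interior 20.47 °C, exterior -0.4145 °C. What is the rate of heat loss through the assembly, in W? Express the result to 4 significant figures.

0.02498/0.02791 = 0.89502
R_total = 0.13 + 5.052 + 0.89502 + 0.032 = 6.109 m²·K/W
Q = A·ΔT/R = 164 × (20.47 − (-0.4145)) / 6.109 = 560.66 W

560.7 W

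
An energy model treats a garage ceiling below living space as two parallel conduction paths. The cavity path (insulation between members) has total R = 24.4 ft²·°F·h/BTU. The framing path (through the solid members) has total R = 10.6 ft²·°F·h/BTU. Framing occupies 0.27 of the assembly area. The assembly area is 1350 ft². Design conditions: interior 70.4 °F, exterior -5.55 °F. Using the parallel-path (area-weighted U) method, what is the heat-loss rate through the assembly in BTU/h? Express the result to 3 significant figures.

5680 BTU/h

U_eff = 0.73/24.4 + 0.27/10.6 = 0.02992 + 0.02547 = 0.05539
R_eff = 1/U_eff = 18.05 ft²·°F·h/BTU
Q = 1350 × (70.4 − (-5.55)) / 18.05 = 5679 BTU/h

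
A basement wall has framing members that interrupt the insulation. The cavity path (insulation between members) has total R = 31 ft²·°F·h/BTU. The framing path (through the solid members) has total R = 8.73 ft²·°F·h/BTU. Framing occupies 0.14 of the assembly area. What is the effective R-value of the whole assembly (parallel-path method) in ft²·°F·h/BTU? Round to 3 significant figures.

U_eff = 0.86/31 + 0.14/8.73 = 0.02774 + 0.01604 = 0.04378
R_eff = 1/U_eff = 22.84 ft²·°F·h/BTU

22.8 ft²·°F·h/BTU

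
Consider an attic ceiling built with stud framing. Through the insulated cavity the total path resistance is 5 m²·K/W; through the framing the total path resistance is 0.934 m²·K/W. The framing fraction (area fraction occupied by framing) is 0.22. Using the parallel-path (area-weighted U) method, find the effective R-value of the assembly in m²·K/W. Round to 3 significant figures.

2.55 m²·K/W

U_eff = 0.78/5 + 0.22/0.934 = 0.156 + 0.2355 = 0.3915
R_eff = 1/U_eff = 2.554 m²·K/W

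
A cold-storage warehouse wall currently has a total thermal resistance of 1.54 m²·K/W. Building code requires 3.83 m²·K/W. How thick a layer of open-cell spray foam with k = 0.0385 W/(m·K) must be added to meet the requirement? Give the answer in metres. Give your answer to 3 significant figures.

ΔR = 3.83 − 1.54 = 2.29 m²·K/W
L = ΔR × k = 2.29 × 0.0385 = 0.08816 m

0.0882 m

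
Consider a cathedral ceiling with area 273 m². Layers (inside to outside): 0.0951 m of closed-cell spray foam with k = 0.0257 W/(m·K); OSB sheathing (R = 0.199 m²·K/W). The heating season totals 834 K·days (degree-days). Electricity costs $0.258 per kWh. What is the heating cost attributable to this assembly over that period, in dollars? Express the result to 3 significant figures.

362 dollars

0.0951/0.0257 = 3.7
R_total = 3.7 + 0.199 = 3.899 m²·K/W
E = A × HDD × 24 / R / 1000 = 273 × 834 × 24 / 3.899 / 1000 = 1401 kWh
Cost = 1401 × 0.258 = $361.5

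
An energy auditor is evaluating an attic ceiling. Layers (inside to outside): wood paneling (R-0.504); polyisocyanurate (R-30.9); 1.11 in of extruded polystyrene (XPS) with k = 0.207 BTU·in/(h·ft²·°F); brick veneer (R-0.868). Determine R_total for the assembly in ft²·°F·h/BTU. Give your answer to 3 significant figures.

1.11/0.207 = 5.362
R_total = 0.504 + 30.9 + 5.362 + 0.868 = 37.63 ft²·°F·h/BTU

37.6 ft²·°F·h/BTU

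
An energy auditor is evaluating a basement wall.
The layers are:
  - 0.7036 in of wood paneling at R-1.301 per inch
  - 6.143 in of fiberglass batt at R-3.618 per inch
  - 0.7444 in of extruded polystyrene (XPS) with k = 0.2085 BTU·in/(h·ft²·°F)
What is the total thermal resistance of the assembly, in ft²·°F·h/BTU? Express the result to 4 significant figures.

0.7036 × 1.301 = 0.91538
6.143 × 3.618 = 22.225
0.7444/0.2085 = 3.5703
R_total = 0.91538 + 22.225 + 3.5703 = 26.711 ft²·°F·h/BTU

26.71 ft²·°F·h/BTU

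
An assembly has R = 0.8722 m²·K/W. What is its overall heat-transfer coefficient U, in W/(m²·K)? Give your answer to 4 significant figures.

1.147 W/(m²·K)

U = 1/R = 1/0.8722 = 1.1465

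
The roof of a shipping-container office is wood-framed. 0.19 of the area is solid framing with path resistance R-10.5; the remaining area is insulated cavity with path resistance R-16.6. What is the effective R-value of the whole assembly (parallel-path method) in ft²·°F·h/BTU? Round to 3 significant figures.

14.9 ft²·°F·h/BTU

U_eff = 0.81/16.6 + 0.19/10.5 = 0.0488 + 0.0181 = 0.06689
R_eff = 1/U_eff = 14.95 ft²·°F·h/BTU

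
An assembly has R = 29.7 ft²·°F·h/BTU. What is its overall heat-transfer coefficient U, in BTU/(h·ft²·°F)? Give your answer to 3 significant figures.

0.0337 BTU/(h·ft²·°F)

U = 1/R = 1/29.7 = 0.03367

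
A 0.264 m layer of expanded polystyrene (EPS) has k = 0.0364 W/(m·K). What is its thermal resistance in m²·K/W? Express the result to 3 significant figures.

R = L/k = 0.264/0.0364 = 7.253 m²·K/W

7.25 m²·K/W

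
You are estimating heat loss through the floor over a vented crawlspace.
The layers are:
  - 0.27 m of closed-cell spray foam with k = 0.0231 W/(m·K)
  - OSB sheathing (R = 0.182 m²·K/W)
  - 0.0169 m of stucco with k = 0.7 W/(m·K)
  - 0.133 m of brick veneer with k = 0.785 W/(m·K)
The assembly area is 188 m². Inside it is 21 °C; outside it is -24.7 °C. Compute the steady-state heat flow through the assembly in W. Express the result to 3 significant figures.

0.27/0.0231 = 11.69
0.0169/0.7 = 0.02414
0.133/0.785 = 0.1694
R_total = 11.69 + 0.182 + 0.02414 + 0.1694 = 12.06 m²·K/W
Q = A·ΔT/R = 188 × (21 − (-24.7)) / 12.06 = 712.2 W

712 W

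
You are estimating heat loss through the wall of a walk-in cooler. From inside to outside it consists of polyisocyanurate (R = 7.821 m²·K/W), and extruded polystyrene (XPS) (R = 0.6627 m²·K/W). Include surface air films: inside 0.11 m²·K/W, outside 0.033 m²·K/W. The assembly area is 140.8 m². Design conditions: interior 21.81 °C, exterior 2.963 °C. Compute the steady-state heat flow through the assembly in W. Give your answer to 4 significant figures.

307.6 W

R_total = 0.11 + 7.821 + 0.6627 + 0.033 = 8.6267 m²·K/W
Q = A·ΔT/R = 140.8 × (21.81 − 2.963) / 8.6267 = 307.61 W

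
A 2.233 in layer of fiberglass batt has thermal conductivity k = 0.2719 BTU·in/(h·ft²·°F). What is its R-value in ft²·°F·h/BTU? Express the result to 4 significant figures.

8.213 ft²·°F·h/BTU

R = L/k = 2.233/0.2719 = 8.2126 ft²·°F·h/BTU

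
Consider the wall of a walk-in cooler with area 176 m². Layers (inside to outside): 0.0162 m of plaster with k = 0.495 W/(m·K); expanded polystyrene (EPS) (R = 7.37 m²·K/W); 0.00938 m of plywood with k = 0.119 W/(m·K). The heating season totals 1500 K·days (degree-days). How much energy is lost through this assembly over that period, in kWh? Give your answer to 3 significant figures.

847 kWh

0.0162/0.495 = 0.03273
0.00938/0.119 = 0.07882
R_total = 0.03273 + 7.37 + 0.07882 = 7.482 m²·K/W
E = A × HDD × 24 / R / 1000 = 176 × 1500 × 24 / 7.482 / 1000 = 846.9 kWh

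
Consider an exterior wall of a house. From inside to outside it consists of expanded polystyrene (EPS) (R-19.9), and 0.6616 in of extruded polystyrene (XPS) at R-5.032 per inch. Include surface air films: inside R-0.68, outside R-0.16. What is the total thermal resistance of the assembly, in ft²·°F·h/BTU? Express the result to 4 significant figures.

24.07 ft²·°F·h/BTU

0.6616 × 5.032 = 3.3292
R_total = 0.68 + 19.9 + 3.3292 + 0.16 = 24.069 ft²·°F·h/BTU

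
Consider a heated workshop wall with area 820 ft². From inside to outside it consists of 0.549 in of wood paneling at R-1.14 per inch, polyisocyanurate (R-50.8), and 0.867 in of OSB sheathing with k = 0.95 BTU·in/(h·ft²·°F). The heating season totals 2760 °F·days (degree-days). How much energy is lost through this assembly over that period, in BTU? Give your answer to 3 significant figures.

1040000 BTU

0.549 × 1.14 = 0.6259
0.867/0.95 = 0.9126
R_total = 0.6259 + 50.8 + 0.9126 = 52.34 ft²·°F·h/BTU
E = A × HDD × 24 / R = 820 × 2760 × 24 / 52.34 = 1038000 BTU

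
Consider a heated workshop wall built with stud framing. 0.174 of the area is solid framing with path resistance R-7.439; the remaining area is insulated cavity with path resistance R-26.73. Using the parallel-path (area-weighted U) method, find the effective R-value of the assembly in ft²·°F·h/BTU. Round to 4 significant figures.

U_eff = 0.826/26.73 + 0.174/7.439 = 0.030902 + 0.02339 = 0.054292
R_eff = 1/U_eff = 18.419 ft²·°F·h/BTU

18.42 ft²·°F·h/BTU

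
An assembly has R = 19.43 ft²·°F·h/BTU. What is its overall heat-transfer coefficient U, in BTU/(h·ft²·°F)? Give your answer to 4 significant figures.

U = 1/R = 1/19.43 = 0.051467

0.05147 BTU/(h·ft²·°F)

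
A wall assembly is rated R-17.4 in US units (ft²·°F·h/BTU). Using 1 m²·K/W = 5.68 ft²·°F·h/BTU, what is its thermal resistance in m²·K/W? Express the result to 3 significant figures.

3.06 m²·K/W

R_SI = 17.4/5.68 = 3.063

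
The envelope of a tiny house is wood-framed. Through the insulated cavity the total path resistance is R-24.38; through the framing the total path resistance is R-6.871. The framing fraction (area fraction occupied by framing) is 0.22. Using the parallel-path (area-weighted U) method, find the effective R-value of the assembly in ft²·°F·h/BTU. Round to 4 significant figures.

15.62 ft²·°F·h/BTU

U_eff = 0.78/24.38 + 0.22/6.871 = 0.031993 + 0.032019 = 0.064012
R_eff = 1/U_eff = 15.622 ft²·°F·h/BTU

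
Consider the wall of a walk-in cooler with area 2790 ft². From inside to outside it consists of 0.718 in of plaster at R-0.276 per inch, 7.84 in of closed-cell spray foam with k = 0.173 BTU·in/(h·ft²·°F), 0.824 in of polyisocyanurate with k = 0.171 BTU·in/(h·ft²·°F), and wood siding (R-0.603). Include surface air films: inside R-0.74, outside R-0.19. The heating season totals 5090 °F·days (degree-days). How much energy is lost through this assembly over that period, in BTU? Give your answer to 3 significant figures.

0.718 × 0.276 = 0.1982
7.84/0.173 = 45.32
0.824/0.171 = 4.819
R_total = 0.74 + 0.1982 + 45.32 + 4.819 + 0.603 + 0.19 = 51.87 ft²·°F·h/BTU
E = A × HDD × 24 / R = 2790 × 5090 × 24 / 51.87 = 6571000 BTU

6570000 BTU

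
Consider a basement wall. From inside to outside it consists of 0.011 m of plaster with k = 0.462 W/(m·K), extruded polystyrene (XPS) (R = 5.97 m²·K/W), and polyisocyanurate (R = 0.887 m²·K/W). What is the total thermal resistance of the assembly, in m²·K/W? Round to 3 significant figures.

0.011/0.462 = 0.02381
R_total = 0.02381 + 5.97 + 0.887 = 6.881 m²·K/W

6.88 m²·K/W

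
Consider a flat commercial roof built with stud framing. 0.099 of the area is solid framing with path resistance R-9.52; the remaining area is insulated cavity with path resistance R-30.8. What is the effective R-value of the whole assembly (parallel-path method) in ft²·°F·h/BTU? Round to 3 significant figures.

U_eff = 0.901/30.8 + 0.099/9.52 = 0.02925 + 0.0104 = 0.03965
R_eff = 1/U_eff = 25.22 ft²·°F·h/BTU

25.2 ft²·°F·h/BTU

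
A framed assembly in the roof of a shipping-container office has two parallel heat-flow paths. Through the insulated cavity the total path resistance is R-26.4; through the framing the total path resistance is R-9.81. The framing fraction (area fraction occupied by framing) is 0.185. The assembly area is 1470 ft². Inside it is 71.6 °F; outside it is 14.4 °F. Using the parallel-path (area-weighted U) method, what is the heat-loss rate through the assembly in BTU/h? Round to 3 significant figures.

4180 BTU/h

U_eff = 0.815/26.4 + 0.185/9.81 = 0.03087 + 0.01886 = 0.04973
R_eff = 1/U_eff = 20.11 ft²·°F·h/BTU
Q = 1470 × (71.6 − 14.4) / 20.11 = 4181 BTU/h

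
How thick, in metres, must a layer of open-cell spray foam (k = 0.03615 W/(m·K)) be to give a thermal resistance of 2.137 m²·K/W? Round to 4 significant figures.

0.07725 m

L = R·k = 2.137 × 0.03615 = 0.077253 m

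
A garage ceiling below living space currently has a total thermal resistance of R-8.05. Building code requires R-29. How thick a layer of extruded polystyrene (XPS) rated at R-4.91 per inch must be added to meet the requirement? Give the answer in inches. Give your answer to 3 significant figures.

4.27 in

ΔR = 29 − 8.05 = 20.95 ft²·°F·h/BTU
L = ΔR / (R/in) = 20.95/4.91 = 4.267 in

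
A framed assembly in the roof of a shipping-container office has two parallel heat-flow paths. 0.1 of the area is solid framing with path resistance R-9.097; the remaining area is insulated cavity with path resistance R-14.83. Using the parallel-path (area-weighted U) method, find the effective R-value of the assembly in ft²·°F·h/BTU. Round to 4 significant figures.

U_eff = 0.9/14.83 + 0.1/9.097 = 0.060688 + 0.010993 = 0.07168
R_eff = 1/U_eff = 13.951 ft²·°F·h/BTU

13.95 ft²·°F·h/BTU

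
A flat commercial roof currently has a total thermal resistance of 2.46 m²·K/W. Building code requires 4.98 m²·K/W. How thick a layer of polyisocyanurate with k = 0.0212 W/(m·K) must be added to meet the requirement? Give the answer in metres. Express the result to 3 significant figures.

0.0534 m

ΔR = 4.98 − 2.46 = 2.52 m²·K/W
L = ΔR × k = 2.52 × 0.0212 = 0.05342 m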